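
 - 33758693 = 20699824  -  54458517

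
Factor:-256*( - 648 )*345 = 57231360  =  2^11* 3^5*5^1*23^1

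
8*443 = 3544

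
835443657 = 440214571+395229086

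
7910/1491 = 5 +65/213 = 5.31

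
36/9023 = 36/9023 = 0.00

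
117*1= 117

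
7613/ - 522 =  - 15 + 217/522 = -14.58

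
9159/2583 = 3053/861 = 3.55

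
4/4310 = 2/2155 = 0.00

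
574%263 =48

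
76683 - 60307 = 16376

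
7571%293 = 246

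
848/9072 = 53/567 = 0.09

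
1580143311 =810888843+769254468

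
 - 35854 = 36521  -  72375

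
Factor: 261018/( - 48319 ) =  -2^1*3^2*17^1*211^(-1 ) * 229^( - 1 )* 853^1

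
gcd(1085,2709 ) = 7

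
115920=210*552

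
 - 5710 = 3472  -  9182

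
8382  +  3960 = 12342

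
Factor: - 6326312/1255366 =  - 2^2*7^( - 1 )*17^1*181^1*257^1 * 89669^( - 1) =- 3163156/627683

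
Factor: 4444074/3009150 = 3^( - 2 ) * 5^ ( - 2)*149^1*743^( - 1 )*1657^1 = 246893/167175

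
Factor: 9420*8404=2^4*3^1*5^1 * 11^1*157^1 * 191^1 = 79165680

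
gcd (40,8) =8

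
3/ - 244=  -  1 + 241/244= -  0.01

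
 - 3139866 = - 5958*527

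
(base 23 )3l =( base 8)132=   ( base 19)4E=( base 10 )90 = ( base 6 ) 230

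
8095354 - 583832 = 7511522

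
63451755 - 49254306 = 14197449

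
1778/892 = 1 + 443/446= 1.99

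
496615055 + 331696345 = 828311400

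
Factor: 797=797^1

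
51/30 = 1 + 7/10 = 1.70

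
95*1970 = 187150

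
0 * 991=0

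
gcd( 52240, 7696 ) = 16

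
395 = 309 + 86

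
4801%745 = 331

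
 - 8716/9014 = - 4358/4507 =- 0.97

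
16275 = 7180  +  9095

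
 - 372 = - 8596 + 8224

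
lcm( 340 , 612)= 3060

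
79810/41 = 79810/41=1946.59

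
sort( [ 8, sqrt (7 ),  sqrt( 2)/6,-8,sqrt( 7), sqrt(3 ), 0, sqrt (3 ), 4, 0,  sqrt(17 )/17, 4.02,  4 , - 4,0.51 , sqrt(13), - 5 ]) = [ - 8,-5, -4,  0, 0 , sqrt( 2 ) /6, sqrt( 17) /17, 0.51,  sqrt( 3 ),sqrt( 3 ), sqrt(7 ),sqrt(7 ) , sqrt( 13), 4,  4, 4.02, 8 ]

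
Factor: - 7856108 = - 2^2*13^1*17^1*8887^1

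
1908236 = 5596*341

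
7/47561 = 7/47561 =0.00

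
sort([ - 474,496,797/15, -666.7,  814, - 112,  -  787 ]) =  [ - 787, - 666.7,-474, - 112, 797/15,496, 814 ]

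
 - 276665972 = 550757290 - 827423262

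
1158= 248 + 910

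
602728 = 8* 75341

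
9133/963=9133/963 = 9.48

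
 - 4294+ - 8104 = -12398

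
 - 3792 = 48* ( - 79 ) 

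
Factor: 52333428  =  2^2*3^1*7^1*623017^1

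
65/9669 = 65/9669=0.01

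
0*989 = 0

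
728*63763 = 46419464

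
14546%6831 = 884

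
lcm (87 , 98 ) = 8526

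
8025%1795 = 845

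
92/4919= 92/4919 = 0.02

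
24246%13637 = 10609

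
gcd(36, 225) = 9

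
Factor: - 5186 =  - 2^1*2593^1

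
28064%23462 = 4602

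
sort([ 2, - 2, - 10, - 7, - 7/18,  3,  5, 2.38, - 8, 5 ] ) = [ - 10, - 8, - 7,-2, - 7/18, 2,2.38,3, 5,5]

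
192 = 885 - 693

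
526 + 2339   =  2865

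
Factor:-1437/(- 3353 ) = 3^1* 7^ (-1 )   =  3/7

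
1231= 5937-4706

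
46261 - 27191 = 19070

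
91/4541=91/4541 = 0.02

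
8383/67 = 125 + 8/67 = 125.12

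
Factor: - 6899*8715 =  - 60124785 = - 3^1*5^1*7^1*83^1*6899^1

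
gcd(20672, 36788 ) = 68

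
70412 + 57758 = 128170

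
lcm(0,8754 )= 0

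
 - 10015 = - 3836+- 6179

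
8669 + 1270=9939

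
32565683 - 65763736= - 33198053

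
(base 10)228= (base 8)344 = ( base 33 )6U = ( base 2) 11100100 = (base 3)22110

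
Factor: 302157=3^3*19^2*31^1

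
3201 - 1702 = 1499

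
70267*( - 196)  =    -  13772332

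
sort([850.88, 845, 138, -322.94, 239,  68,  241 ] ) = [- 322.94,  68,138,239, 241, 845, 850.88 ]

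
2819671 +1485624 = 4305295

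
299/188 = 1 + 111/188 = 1.59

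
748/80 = 187/20 = 9.35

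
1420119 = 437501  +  982618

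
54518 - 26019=28499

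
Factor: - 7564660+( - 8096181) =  - 7^2*29^1*103^1 * 107^1= - 15660841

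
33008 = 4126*8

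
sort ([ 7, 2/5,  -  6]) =[  -  6, 2/5 , 7 ]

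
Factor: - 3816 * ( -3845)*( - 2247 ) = - 2^3 * 3^3 * 5^1*7^1*53^1 * 107^1 * 769^1 = - 32969152440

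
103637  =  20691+82946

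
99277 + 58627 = 157904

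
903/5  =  903/5 = 180.60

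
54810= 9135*6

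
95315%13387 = 1606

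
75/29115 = 5/1941 = 0.00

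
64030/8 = 8003 + 3/4  =  8003.75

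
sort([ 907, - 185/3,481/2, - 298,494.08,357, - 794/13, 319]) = [ -298, - 185/3, - 794/13,481/2, 319, 357,494.08, 907 ] 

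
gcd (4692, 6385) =1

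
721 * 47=33887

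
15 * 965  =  14475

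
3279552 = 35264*93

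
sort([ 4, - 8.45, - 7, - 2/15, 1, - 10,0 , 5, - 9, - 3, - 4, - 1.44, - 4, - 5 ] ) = [ - 10,  -  9,  -  8.45, - 7, - 5 , - 4, - 4, - 3,-1.44, - 2/15, 0, 1, 4, 5]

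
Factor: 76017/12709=3^1*71^( - 1) * 179^( - 1)*25339^1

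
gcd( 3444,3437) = 7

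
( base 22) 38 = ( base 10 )74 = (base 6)202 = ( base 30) 2e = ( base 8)112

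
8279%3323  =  1633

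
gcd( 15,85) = 5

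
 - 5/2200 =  - 1 + 439/440 = - 0.00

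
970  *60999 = 59169030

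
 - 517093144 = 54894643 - 571987787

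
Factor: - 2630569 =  - 19^1*138451^1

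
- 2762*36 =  - 99432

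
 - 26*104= - 2704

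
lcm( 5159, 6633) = 46431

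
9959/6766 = 1 + 3193/6766  =  1.47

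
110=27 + 83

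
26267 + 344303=370570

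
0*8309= 0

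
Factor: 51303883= 2273^1*22571^1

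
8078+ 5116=13194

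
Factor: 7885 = 5^1*19^1 *83^1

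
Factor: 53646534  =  2^1*3^2*23^1*129581^1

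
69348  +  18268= 87616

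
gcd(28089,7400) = 1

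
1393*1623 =2260839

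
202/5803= 202/5803 = 0.03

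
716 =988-272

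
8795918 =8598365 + 197553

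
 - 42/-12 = 7/2=3.50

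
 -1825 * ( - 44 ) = 80300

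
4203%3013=1190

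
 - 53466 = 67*( - 798)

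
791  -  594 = 197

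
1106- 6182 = -5076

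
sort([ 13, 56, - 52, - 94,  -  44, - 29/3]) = [  -  94, -52, - 44,-29/3,13,56] 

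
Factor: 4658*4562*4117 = 2^2*17^1*23^1*137^1* 179^1*2281^1=87485410132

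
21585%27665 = 21585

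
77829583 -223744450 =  - 145914867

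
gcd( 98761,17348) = 1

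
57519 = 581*99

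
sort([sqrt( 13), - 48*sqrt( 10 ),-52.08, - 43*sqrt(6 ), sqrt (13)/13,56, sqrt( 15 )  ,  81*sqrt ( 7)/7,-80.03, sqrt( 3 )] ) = [ - 48* sqrt(10 ) ,  -  43 * sqrt(6 ), - 80.03,  -  52.08, sqrt( 13) /13, sqrt( 3), sqrt (13),sqrt( 15), 81*sqrt(7)/7,56 ]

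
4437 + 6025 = 10462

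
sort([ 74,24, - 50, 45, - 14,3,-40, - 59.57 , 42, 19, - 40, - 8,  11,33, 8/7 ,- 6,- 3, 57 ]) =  [ - 59.57, -50,-40, - 40, - 14,-8,-6, - 3,8/7,3, 11,  19,24  ,  33, 42 , 45 , 57, 74]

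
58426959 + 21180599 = 79607558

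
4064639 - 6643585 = -2578946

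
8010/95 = 84 + 6/19 =84.32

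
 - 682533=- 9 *75837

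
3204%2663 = 541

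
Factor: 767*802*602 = 370310668 =2^2* 7^1*13^1*43^1*59^1 * 401^1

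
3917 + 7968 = 11885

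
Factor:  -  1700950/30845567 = -2^1*5^2*4783^( -1 )*6449^(  -  1 )*34019^1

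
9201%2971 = 288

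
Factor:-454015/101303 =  - 5^1*17^ ( - 1 )*59^( -1 )*101^(  -  1 )* 90803^1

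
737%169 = 61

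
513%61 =25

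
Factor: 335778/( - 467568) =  - 2^(- 3)*3^( -1) * 17^( - 1) * 293^1 = - 293/408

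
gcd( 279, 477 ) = 9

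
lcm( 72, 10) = 360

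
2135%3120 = 2135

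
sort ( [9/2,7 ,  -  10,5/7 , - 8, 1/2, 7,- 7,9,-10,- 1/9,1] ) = [-10,-10,-8, - 7, - 1/9, 1/2, 5/7, 1, 9/2,7,7 , 9 ] 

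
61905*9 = 557145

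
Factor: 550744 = 2^3 * 43^1*1601^1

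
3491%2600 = 891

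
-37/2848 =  - 1 + 2811/2848 = - 0.01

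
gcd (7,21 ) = 7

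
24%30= 24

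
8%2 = 0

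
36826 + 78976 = 115802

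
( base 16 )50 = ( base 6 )212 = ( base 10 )80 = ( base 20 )40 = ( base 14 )5a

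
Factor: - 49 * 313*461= - 7^2*313^1*461^1 = - 7070357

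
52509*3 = 157527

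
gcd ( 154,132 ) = 22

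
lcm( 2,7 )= 14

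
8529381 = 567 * 15043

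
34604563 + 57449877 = 92054440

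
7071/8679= 2357/2893 = 0.81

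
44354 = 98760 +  - 54406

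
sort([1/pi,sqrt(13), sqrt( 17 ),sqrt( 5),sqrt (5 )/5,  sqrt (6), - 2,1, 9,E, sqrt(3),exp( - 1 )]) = [ - 2,1/pi,exp( - 1 ),sqrt( 5 )/5,1,sqrt( 3 ),sqrt( 5), sqrt( 6 ), E,sqrt(13 ), sqrt ( 17),9] 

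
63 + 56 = 119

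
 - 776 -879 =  - 1655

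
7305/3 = 2435 =2435.00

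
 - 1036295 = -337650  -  698645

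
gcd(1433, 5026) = 1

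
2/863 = 2/863 = 0.00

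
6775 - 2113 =4662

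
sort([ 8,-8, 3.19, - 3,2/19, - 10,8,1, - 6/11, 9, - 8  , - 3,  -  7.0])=[  -  10 , - 8, - 8, - 7.0, - 3, - 3 , - 6/11,2/19,  1, 3.19, 8, 8,9 ]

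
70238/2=35119 = 35119.00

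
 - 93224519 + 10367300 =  - 82857219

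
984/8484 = 82/707 =0.12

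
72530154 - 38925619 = 33604535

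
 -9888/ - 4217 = 2 + 1454/4217=2.34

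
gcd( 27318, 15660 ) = 174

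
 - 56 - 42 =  - 98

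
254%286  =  254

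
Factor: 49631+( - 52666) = -3035 = -5^1*607^1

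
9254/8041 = 1 + 1213/8041 = 1.15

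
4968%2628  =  2340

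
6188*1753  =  10847564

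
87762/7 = 12537  +  3/7 = 12537.43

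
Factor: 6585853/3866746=2^( - 1)*13^( - 1) * 148721^ ( - 1)*6585853^1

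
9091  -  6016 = 3075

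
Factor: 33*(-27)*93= -82863  =  - 3^5*11^1*31^1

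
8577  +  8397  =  16974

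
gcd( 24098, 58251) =1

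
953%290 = 83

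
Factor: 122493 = 3^1*7^1*19^1*307^1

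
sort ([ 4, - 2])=[ - 2,4]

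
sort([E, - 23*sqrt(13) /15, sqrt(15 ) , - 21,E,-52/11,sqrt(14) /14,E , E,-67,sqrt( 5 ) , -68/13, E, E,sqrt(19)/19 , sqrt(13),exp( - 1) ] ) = [ - 67,-21,-23*sqrt( 13)/15,-68/13 ,  -  52/11 , sqrt( 19)/19 , sqrt(14) /14,exp( - 1) , sqrt(5), E, E,E, E, E,  E, sqrt( 13),sqrt(15) ] 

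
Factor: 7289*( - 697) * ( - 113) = 17^1*37^1*41^1*113^1*197^1 = 574088929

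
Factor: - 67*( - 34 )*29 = 2^1*17^1*29^1*67^1= 66062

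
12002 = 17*706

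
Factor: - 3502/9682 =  - 17/47 = - 17^1*47^( - 1)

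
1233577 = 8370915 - 7137338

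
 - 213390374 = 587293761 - 800684135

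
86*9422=810292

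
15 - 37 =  - 22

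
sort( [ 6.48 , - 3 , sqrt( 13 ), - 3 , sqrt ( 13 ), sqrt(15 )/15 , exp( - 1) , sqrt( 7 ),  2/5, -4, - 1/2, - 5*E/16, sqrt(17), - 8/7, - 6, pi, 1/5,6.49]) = [ - 6,- 4 , - 3,  -  3,-8/7, - 5*E/16, - 1/2, 1/5 , sqrt( 15)/15,exp( - 1) , 2/5, sqrt(7),pi, sqrt (13),sqrt(13 ),sqrt(17 ) , 6.48,6.49 ]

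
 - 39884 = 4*( - 9971)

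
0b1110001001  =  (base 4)32021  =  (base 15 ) 405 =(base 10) 905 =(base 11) 753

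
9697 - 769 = 8928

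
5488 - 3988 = 1500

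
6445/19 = 339 + 4/19=339.21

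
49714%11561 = 3470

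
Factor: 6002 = 2^1*3001^1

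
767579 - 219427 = 548152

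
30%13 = 4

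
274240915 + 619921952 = 894162867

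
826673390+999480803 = 1826154193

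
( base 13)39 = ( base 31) 1H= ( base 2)110000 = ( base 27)1L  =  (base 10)48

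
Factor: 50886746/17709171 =2^1*3^( - 1 )*17^1*41^(  -  1)*143977^( - 1)*1496669^1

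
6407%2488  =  1431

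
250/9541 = 250/9541 = 0.03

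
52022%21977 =8068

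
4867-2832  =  2035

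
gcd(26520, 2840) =40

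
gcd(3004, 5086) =2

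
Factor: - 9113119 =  - 43^1*211933^1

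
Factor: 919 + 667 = 1586 = 2^1 * 13^1*61^1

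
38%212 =38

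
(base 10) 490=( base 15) 22A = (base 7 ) 1300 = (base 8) 752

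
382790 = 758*505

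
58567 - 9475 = 49092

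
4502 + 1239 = 5741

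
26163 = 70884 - 44721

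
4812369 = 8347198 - 3534829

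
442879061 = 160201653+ 282677408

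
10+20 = 30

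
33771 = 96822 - 63051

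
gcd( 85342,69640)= 2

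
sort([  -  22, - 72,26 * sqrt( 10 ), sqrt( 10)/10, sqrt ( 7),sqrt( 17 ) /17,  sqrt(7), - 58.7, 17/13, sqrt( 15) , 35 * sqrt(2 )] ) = [ - 72,-58.7,  -  22,sqrt(  17)/17 , sqrt( 10)/10,  17/13,sqrt(7),  sqrt( 7),sqrt( 15) , 35 * sqrt( 2),26 * sqrt(10 ) ] 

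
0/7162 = 0 = 0.00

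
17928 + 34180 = 52108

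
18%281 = 18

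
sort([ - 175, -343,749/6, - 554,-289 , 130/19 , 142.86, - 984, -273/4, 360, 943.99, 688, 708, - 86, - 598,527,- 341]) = [  -  984, - 598, - 554 , - 343, - 341, - 289,-175, - 86, - 273/4,130/19, 749/6 , 142.86,360, 527, 688, 708, 943.99 ]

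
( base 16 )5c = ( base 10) 92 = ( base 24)3K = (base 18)52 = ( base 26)3e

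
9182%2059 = 946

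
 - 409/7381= -409/7381 = - 0.06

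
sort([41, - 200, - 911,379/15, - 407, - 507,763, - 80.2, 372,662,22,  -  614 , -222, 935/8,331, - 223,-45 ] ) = [ -911, - 614 ,-507,-407, - 223 , - 222 , - 200, - 80.2,- 45, 22,379/15,  41,935/8,331,372,662,763]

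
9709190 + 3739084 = 13448274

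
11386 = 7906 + 3480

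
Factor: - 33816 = -2^3*3^1*1409^1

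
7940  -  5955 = 1985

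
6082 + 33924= 40006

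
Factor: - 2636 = -2^2* 659^1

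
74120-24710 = 49410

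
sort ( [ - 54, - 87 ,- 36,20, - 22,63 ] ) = [  -  87, - 54 , - 36,  -  22, 20 , 63]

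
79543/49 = 1623 + 16/49 = 1623.33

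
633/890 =633/890 = 0.71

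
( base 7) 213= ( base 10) 108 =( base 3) 11000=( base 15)73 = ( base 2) 1101100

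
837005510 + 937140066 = 1774145576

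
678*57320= 38862960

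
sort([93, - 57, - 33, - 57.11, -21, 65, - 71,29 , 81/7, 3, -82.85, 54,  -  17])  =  [ - 82.85,-71, - 57.11, - 57 , - 33,-21, -17,3 , 81/7,29,54,65,93]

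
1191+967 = 2158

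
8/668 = 2/167 = 0.01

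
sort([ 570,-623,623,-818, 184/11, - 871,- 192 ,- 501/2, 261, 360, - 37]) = [-871, -818, - 623, -501/2 ,-192,-37, 184/11, 261,360, 570, 623]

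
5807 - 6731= - 924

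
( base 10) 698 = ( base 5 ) 10243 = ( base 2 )1010111010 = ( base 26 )10m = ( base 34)ki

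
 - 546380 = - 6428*85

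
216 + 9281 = 9497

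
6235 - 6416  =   - 181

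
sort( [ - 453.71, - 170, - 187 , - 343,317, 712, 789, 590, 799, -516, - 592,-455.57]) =[ - 592,-516, - 455.57, - 453.71,-343, - 187, - 170, 317,590,  712,789,799]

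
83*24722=2051926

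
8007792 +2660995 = 10668787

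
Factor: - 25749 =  - 3^2*2861^1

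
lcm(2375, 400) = 38000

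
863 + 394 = 1257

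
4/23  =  4/23 = 0.17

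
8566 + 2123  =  10689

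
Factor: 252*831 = 209412 = 2^2 * 3^3*7^1*277^1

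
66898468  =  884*75677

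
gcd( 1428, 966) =42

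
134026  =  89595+44431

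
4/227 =4/227 = 0.02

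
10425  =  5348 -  - 5077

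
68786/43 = 1599 + 29/43=1599.67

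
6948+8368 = 15316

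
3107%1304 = 499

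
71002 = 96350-25348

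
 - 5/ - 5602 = 5/5602 = 0.00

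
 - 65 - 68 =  - 133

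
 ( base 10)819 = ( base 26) 15d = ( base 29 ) S7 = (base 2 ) 1100110011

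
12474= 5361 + 7113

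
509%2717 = 509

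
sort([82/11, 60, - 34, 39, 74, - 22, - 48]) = [ - 48,  -  34, - 22,82/11, 39, 60,74] 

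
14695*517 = 7597315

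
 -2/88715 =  - 1+88713/88715 = -0.00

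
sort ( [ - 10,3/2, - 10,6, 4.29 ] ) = [  -  10,-10, 3/2 , 4.29,6 ] 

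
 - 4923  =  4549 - 9472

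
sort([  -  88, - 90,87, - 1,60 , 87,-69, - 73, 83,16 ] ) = [  -  90, - 88,-73 ,-69, - 1,16 , 60 , 83,87,87 ] 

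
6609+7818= 14427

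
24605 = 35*703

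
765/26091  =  85/2899 =0.03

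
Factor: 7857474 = 2^1*3^1*601^1*2179^1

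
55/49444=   55/49444 = 0.00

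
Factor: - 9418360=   -  2^3*5^1*7^1*33637^1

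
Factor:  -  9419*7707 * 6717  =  -487602029061 = - 3^2*7^1 * 367^1 * 2239^1 * 9419^1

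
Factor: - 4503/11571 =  - 7^( - 1)*29^( - 1 )*79^1 =- 79/203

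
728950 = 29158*25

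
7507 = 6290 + 1217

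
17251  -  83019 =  - 65768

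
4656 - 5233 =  - 577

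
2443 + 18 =2461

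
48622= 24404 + 24218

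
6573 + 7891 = 14464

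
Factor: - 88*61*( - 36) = 2^5 * 3^2*11^1* 61^1= 193248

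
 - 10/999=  - 1+989/999 =- 0.01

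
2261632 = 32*70676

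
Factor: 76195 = 5^1* 7^2*311^1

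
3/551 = 3/551 = 0.01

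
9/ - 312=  - 3/104 = - 0.03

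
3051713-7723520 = -4671807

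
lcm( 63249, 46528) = 4047936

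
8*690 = 5520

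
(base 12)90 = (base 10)108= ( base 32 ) 3c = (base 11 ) 99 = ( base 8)154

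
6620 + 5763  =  12383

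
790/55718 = 395/27859=0.01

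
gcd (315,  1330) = 35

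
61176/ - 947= - 61176/947 = - 64.60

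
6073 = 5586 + 487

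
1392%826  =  566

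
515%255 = 5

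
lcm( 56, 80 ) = 560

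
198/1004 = 99/502 = 0.20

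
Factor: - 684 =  - 2^2*3^2 * 19^1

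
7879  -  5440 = 2439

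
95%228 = 95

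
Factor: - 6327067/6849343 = -67^( - 1)*102229^( - 1 )*6327067^1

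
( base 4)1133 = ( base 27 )3e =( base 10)95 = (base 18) 55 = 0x5f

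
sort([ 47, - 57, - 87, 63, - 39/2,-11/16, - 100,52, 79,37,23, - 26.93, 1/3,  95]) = [  -  100 , - 87, - 57, - 26.93,-39/2 , - 11/16, 1/3,23,  37,47,52,63,79, 95]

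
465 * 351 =163215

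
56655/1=56655 = 56655.00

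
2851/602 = 2851/602 = 4.74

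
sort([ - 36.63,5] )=[ - 36.63, 5 ] 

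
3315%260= 195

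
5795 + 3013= 8808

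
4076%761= 271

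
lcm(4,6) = 12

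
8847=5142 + 3705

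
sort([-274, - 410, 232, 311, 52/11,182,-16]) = [ - 410, - 274,-16 , 52/11,182, 232, 311 ]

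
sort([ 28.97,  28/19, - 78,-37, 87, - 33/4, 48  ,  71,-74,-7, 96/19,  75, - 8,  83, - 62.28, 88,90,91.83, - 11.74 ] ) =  [ - 78,-74, - 62.28,-37, - 11.74, - 33/4, - 8, - 7, 28/19, 96/19,28.97, 48,  71,75,  83,  87,  88, 90, 91.83] 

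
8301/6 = 2767/2 = 1383.50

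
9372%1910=1732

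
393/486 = 131/162 = 0.81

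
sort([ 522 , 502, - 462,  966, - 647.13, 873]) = [ - 647.13,-462, 502,522, 873,966]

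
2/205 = 2/205 = 0.01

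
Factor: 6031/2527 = 7^( - 1)*19^(-2)*37^1*163^1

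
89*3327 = 296103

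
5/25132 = 5/25132 =0.00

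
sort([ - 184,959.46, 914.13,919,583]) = [ - 184,583,914.13,919,959.46] 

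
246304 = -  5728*( - 43) 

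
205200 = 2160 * 95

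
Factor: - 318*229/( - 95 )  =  72822/95 = 2^1*3^1*5^( - 1)*19^(-1)*53^1*229^1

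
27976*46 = 1286896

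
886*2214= 1961604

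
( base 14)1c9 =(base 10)373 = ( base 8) 565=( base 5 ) 2443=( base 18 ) 12d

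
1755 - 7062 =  - 5307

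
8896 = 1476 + 7420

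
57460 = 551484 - 494024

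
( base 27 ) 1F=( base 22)1K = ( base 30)1c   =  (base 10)42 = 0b101010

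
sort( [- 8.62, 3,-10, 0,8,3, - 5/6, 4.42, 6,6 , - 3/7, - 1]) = [ - 10,-8.62, - 1, - 5/6 ,  -  3/7,0,  3, 3 , 4.42, 6,6,8 ] 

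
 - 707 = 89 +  - 796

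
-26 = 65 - 91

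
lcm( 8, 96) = 96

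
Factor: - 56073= - 3^1*18691^1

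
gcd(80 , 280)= 40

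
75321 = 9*8369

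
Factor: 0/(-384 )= 0 =0^1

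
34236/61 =34236/61 = 561.25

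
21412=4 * 5353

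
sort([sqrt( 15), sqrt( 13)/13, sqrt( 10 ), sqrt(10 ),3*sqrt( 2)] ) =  [ sqrt(13)/13,  sqrt( 10 ), sqrt ( 10),sqrt( 15),3*sqrt( 2)] 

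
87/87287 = 87/87287=0.00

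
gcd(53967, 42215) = 1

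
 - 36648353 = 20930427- 57578780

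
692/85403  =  692/85403 = 0.01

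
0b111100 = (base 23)2e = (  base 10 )60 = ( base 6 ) 140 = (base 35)1p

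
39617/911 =43+ 444/911 = 43.49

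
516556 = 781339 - 264783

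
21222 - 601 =20621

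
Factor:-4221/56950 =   -  63/850=- 2^( - 1 )*3^2*5^( - 2 )*7^1*17^( - 1) 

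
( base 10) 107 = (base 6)255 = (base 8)153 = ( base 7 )212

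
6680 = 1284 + 5396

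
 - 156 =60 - 216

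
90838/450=45419/225  =  201.86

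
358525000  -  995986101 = - 637461101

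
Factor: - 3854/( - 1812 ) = 2^ ( - 1)*3^ ( - 1 )*41^1*47^1*151^( - 1) = 1927/906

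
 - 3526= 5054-8580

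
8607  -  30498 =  - 21891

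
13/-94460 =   -  13/94460=- 0.00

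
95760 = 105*912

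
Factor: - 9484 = - 2^2  *  2371^1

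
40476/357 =113+45/119 = 113.38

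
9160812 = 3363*2724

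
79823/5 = 15964 + 3/5 = 15964.60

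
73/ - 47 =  - 73/47 =-1.55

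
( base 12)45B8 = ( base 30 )8j2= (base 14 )2B92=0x1e5c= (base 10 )7772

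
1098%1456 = 1098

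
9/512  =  9/512 = 0.02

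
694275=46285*15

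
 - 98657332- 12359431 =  - 111016763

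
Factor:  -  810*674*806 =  - 2^3*3^4*  5^1*13^1*31^1 * 337^1 =- 440027640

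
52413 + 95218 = 147631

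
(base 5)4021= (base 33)fg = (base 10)511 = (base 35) EL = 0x1ff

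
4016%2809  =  1207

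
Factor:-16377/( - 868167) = 5459/289389 =3^ ( -1 )*19^(-1)*53^1*103^1 * 5077^( - 1 )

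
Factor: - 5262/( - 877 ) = 2^1 * 3^1 = 6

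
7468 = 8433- 965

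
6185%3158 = 3027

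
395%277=118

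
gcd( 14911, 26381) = 1147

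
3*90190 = 270570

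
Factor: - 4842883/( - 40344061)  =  109^(- 1)*359^( - 1 )*1031^ ( - 1) *4842883^1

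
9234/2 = 4617=4617.00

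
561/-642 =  - 187/214  =  -0.87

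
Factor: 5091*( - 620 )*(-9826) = 2^3*3^1*5^1*17^3*31^1*1697^1 = 31014982920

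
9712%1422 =1180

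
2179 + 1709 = 3888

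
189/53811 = 7/1993 = 0.00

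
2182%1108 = 1074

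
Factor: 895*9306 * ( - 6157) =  - 51280852590 = - 2^1*3^2*5^1* 11^1*47^2*131^1*179^1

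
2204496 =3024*729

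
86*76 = 6536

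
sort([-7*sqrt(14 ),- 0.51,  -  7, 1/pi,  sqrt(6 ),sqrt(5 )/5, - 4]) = [ -7*sqrt( 14),-7, - 4,  -  0.51,1/pi  ,  sqrt( 5) /5,sqrt(6)]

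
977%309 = 50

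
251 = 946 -695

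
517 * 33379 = 17256943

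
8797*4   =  35188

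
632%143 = 60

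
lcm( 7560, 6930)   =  83160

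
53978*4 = 215912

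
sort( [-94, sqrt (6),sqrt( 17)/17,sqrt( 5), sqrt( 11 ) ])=[ - 94, sqrt( 17)/17,sqrt(5 ),sqrt( 6), sqrt( 11)] 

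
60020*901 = 54078020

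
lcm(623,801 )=5607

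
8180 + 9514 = 17694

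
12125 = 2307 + 9818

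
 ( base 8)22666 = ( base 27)d6f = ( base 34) 8bw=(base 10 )9654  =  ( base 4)2112312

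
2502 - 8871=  - 6369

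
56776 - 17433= 39343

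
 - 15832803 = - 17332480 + 1499677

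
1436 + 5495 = 6931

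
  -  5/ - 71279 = 5/71279 = 0.00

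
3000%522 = 390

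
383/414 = 383/414=0.93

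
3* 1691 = 5073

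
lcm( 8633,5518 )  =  535246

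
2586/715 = 3 + 441/715 = 3.62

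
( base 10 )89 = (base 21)45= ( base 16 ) 59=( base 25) 3e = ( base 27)38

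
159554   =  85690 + 73864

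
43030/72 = 597 + 23/36  =  597.64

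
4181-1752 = 2429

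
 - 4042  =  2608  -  6650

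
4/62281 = 4/62281 = 0.00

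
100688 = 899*112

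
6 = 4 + 2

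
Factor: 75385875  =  3^1*5^3*  53^1*3793^1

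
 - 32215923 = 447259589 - 479475512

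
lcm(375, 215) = 16125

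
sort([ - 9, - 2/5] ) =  [ - 9,-2/5]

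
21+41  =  62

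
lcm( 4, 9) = 36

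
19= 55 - 36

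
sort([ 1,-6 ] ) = [ - 6,1 ] 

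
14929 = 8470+6459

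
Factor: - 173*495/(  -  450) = 1903/10= 2^( - 1)*5^(-1)*11^1*173^1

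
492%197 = 98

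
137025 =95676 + 41349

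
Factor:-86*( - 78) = 2^2*3^1*13^1*43^1= 6708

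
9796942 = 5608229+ 4188713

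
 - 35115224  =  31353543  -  66468767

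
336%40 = 16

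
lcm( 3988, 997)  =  3988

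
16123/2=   8061 + 1/2 = 8061.50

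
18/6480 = 1/360= 0.00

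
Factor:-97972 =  - 2^2*7^1 *3499^1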